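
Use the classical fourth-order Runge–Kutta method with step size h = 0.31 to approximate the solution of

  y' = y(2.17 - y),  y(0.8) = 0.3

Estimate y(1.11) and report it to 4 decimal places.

0.5189

RK4: k1 = f(x_n, y_n); k2 = f(x_n + h/2, y_n + (h/2)·k1); k3 = f(x_n + h/2, y_n + (h/2)·k2); k4 = f(x_n + h, y_n + h·k3); y_{n+1} = y_n + (h/6)·(k1 + 2k2 + 2k3 + k4).
x=0.800000, y=0.300000:
  k1 = f(0.800000, 0.300000) = 0.561000
  k2 = f(0.955000, 0.386955) = 0.689958
  k3 = f(0.955000, 0.406944) = 0.717464
  k4 = f(1.110000, 0.522414) = 0.860722
  y ← 0.300000 + (0.31/6)·(k1 + 2k2 + 2k3 + k4) = 0.518889
y(1.11) ≈ 0.5189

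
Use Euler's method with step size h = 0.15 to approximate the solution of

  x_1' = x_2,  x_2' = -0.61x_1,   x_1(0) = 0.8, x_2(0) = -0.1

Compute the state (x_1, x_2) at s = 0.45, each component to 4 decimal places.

0.7223, -0.3145

Euler on (x_1,x_2): x_1_{n+1} = x_1_n + h·x_1', x_2_{n+1} = x_2_n + h·x_2'.
0.000000: (0.800000, -0.100000); f=(-0.100000, -0.488000) → (0.785000, -0.173200)
0.150000: (0.785000, -0.173200); f=(-0.173200, -0.478850) → (0.759020, -0.245028)
0.300000: (0.759020, -0.245028); f=(-0.245028, -0.463002) → (0.722266, -0.314478)
(x_1(0.45), x_2(0.45)) ≈ (0.7223, -0.3145)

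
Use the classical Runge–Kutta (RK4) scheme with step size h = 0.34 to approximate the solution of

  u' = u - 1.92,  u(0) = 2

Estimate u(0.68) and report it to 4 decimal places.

2.0779

RK4: k1 = f(t_n, u_n); k2 = f(t_n + h/2, u_n + (h/2)·k1); k3 = f(t_n + h/2, u_n + (h/2)·k2); k4 = f(t_n + h, u_n + h·k3); u_{n+1} = u_n + (h/6)·(k1 + 2k2 + 2k3 + k4).
t=0.000000, u=2.000000:
  k1 = f(0.000000, 2.000000) = 0.080000
  k2 = f(0.170000, 2.013600) = 0.093600
  k3 = f(0.170000, 2.015912) = 0.095912
  k4 = f(0.340000, 2.032610) = 0.112610
  u ← 2.000000 + (0.34/6)·(k1 + 2k2 + 2k3 + k4) = 2.032393
t=0.340000, u=2.032393:
  k1 = f(0.340000, 2.032393) = 0.112393
  k2 = f(0.510000, 2.051499) = 0.131499
  k3 = f(0.510000, 2.054747) = 0.134747
  k4 = f(0.680000, 2.078207) = 0.158207
  u ← 2.032393 + (0.34/6)·(k1 + 2k2 + 2k3 + k4) = 2.077901
u(0.68) ≈ 2.0779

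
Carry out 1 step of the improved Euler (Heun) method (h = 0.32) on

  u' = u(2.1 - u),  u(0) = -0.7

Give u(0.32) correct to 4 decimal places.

-1.7414

Heun: k1 = f(s_n, u_n); k2 = f(s_n + h, u_n + h·k1); u_{n+1} = u_n + (h/2)·(k1 + k2).
s=0.000000, u=-0.700000:
  k1 = f(0.000000, -0.700000) = -1.960000
  k2 = f(0.320000, -1.327200) = -4.548580
  u ← -0.700000 + (0.32/2)·(-1.960000 + (-4.548580)) = -1.741373
u(0.32) ≈ -1.7414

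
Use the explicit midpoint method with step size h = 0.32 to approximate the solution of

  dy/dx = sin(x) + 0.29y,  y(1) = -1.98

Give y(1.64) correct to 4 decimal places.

-1.7146

Midpoint: k1 = f(x_n, y_n); k2 = f(x_n + h/2, y_n + (h/2)·k1); y_{n+1} = y_n + h·k2.
x=1.000000, y=-1.980000:
  k1 = f(1.000000, -1.980000) = 0.267271
  k2 = f(1.160000, -1.937237) = 0.355004
  y ← -1.980000 + 0.32·0.355004 = -1.866399
x=1.320000, y=-1.866399:
  k1 = f(1.320000, -1.866399) = 0.427460
  k2 = f(1.480000, -1.798005) = 0.474459
  y ← -1.866399 + 0.32·0.474459 = -1.714572
y(1.64) ≈ -1.7146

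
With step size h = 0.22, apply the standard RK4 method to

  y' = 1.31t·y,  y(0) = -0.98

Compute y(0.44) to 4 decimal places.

RK4: k1 = f(t_n, y_n); k2 = f(t_n + h/2, y_n + (h/2)·k1); k3 = f(t_n + h/2, y_n + (h/2)·k2); k4 = f(t_n + h, y_n + h·k3); y_{n+1} = y_n + (h/6)·(k1 + 2k2 + 2k3 + k4).
t=0.000000, y=-0.980000:
  k1 = f(0.000000, -0.980000) = 0.000000
  k2 = f(0.110000, -0.980000) = -0.141218
  k3 = f(0.110000, -0.995534) = -0.143456
  k4 = f(0.220000, -1.011560) = -0.291532
  y ← -0.980000 + (0.22/6)·(k1 + 2k2 + 2k3 + k4) = -1.011566
t=0.220000, y=-1.011566:
  k1 = f(0.220000, -1.011566) = -0.291533
  k2 = f(0.330000, -1.043634) = -0.451163
  k3 = f(0.330000, -1.061194) = -0.458754
  k4 = f(0.440000, -1.112491) = -0.641240
  y ← -1.011566 + (0.22/6)·(k1 + 2k2 + 2k3 + k4) = -1.112495
y(0.44) ≈ -1.1125

-1.1125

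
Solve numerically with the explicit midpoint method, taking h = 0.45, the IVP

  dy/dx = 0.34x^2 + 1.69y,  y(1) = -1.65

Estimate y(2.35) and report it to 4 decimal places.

-10.9678

Midpoint: k1 = f(x_n, y_n); k2 = f(x_n + h/2, y_n + (h/2)·k1); y_{n+1} = y_n + h·k2.
x=1.000000, y=-1.650000:
  k1 = f(1.000000, -1.650000) = -2.448500
  k2 = f(1.225000, -2.200912) = -3.209330
  y ← -1.650000 + 0.45·(-3.209330) = -3.094198
x=1.450000, y=-3.094198:
  k1 = f(1.450000, -3.094198) = -4.514345
  k2 = f(1.675000, -4.109926) = -5.991862
  y ← -3.094198 + 0.45·(-5.991862) = -5.790536
x=1.900000, y=-5.790536:
  k1 = f(1.900000, -5.790536) = -8.558607
  k2 = f(2.125000, -7.716223) = -11.505104
  y ← -5.790536 + 0.45·(-11.505104) = -10.967833
y(2.35) ≈ -10.9678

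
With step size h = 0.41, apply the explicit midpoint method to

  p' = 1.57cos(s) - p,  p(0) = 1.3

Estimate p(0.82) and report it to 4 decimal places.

Midpoint: k1 = f(s_n, p_n); k2 = f(s_n + h/2, p_n + (h/2)·k1); p_{n+1} = p_n + h·k2.
s=0.000000, p=1.300000:
  k1 = f(0.000000, 1.300000) = 0.270000
  k2 = f(0.205000, 1.355350) = 0.181776
  p ← 1.300000 + 0.41·0.181776 = 1.374528
s=0.410000, p=1.374528:
  k1 = f(0.410000, 1.374528) = 0.065352
  k2 = f(0.615000, 1.387925) = -0.105591
  p ← 1.374528 + 0.41·(-0.105591) = 1.331236
p(0.82) ≈ 1.3312

1.3312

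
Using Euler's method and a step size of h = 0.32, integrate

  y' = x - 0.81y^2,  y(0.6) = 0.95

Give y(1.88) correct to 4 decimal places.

1.2991

Euler: y_{n+1} = y_n + h·f(x_n, y_n).
x=0.600000, y=0.950000: f=-0.131025 → y ← 0.950000 + 0.32·(-0.131025) = 0.908072
x=0.920000, y=0.908072: f=0.252078 → y ← 0.908072 + 0.32·0.252078 = 0.988737
x=1.240000, y=0.988737: f=0.448143 → y ← 0.988737 + 0.32·0.448143 = 1.132143
x=1.560000, y=1.132143: f=0.521785 → y ← 1.132143 + 0.32·0.521785 = 1.299114
y(1.88) ≈ 1.2991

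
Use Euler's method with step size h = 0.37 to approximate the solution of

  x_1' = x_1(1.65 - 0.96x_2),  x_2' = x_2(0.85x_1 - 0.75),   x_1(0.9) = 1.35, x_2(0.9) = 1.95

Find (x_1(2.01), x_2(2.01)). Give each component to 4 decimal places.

0.7349, 2.5885

Euler on (x_1,x_2): x_1_{n+1} = x_1_n + h·x_1', x_2_{n+1} = x_2_n + h·x_2'.
0.900000: (1.350000, 1.950000); f=(-0.299700, 0.775125) → (1.239111, 2.236796)
1.270000: (1.239111, 2.236796); f=(-0.616240, 0.678296) → (1.011102, 2.487766)
1.640000: (1.011102, 2.487766); f=(-0.746451, 0.272253) → (0.734915, 2.588499)
(x_1(2.01), x_2(2.01)) ≈ (0.7349, 2.5885)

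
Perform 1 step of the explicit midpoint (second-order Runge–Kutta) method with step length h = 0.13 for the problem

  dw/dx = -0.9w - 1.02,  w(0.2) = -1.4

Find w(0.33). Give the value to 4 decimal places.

Midpoint: k1 = f(x_n, w_n); k2 = f(x_n + h/2, w_n + (h/2)·k1); w_{n+1} = w_n + h·k2.
x=0.200000, w=-1.400000:
  k1 = f(0.200000, -1.400000) = 0.240000
  k2 = f(0.265000, -1.384400) = 0.225960
  w ← -1.400000 + 0.13·0.225960 = -1.370625
w(0.33) ≈ -1.3706

-1.3706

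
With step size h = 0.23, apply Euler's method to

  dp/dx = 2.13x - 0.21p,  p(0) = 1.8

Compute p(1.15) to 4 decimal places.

Euler: p_{n+1} = p_n + h·f(x_n, p_n).
x=0.000000, p=1.800000: f=-0.378000 → p ← 1.800000 + 0.23·(-0.378000) = 1.713060
x=0.230000, p=1.713060: f=0.130157 → p ← 1.713060 + 0.23·0.130157 = 1.742996
x=0.460000, p=1.742996: f=0.613771 → p ← 1.742996 + 0.23·0.613771 = 1.884163
x=0.690000, p=1.884163: f=1.074026 → p ← 1.884163 + 0.23·1.074026 = 2.131189
x=0.920000, p=2.131189: f=1.512050 → p ← 2.131189 + 0.23·1.512050 = 2.478961
p(1.15) ≈ 2.4790

2.4790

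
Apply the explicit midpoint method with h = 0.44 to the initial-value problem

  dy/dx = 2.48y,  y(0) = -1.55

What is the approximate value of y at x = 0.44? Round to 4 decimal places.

-4.1642

Midpoint: k1 = f(x_n, y_n); k2 = f(x_n + h/2, y_n + (h/2)·k1); y_{n+1} = y_n + h·k2.
x=0.000000, y=-1.550000:
  k1 = f(0.000000, -1.550000) = -3.844000
  k2 = f(0.220000, -2.395680) = -5.941286
  y ← -1.550000 + 0.44·(-5.941286) = -4.164166
y(0.44) ≈ -4.1642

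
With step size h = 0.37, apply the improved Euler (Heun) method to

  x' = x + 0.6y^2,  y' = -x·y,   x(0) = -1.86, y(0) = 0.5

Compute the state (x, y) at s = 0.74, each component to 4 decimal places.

-3.0351, 2.8077

Heun on (x,y): k1 = f(s_n, state_n); k2 = f(s_n + h, state_n + h·k1); state_{n+1} = state_n + (h/2)·(k1 + k2).
0.000000: (-1.860000, 0.500000)
  k1 = (-1.710000, 0.930000)
  predictor → (-2.492700, 0.844100)
  k2 = (-2.065197, 2.104088)
  → (-2.558411, 1.061306)
0.370000: (-2.558411, 1.061306)
  k1 = (-1.882589, 2.715258)
  predictor → (-3.254969, 2.065952)
  k2 = (-0.694075, 6.724610)
  → (-3.035094, 2.807682)
(x(0.74), y(0.74)) ≈ (-3.0351, 2.8077)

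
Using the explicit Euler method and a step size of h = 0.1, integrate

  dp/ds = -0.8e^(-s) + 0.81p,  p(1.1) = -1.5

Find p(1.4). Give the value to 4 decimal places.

Euler: p_{n+1} = p_n + h·f(s_n, p_n).
s=1.100000, p=-1.500000: f=-1.481297 → p ← -1.500000 + 0.1·(-1.481297) = -1.648130
s=1.200000, p=-1.648130: f=-1.575940 → p ← -1.648130 + 0.1·(-1.575940) = -1.805724
s=1.300000, p=-1.805724: f=-1.680662 → p ← -1.805724 + 0.1·(-1.680662) = -1.973790
p(1.4) ≈ -1.9738

-1.9738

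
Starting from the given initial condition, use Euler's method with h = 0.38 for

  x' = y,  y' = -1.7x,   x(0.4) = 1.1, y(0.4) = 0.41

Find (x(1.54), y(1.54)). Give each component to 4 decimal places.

Euler on (x,y): x_{n+1} = x_n + h·x', y_{n+1} = y_n + h·y'.
0.400000: (1.100000, 0.410000); f=(0.410000, -1.870000) → (1.255800, -0.300600)
0.780000: (1.255800, -0.300600); f=(-0.300600, -2.134860) → (1.141572, -1.111847)
1.160000: (1.141572, -1.111847); f=(-1.111847, -1.940672) → (0.719070, -1.849302)
(x(1.54), y(1.54)) ≈ (0.7191, -1.8493)

0.7191, -1.8493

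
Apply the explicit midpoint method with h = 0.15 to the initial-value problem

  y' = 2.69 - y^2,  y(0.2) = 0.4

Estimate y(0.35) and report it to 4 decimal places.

0.7513

Midpoint: k1 = f(t_n, y_n); k2 = f(t_n + h/2, y_n + (h/2)·k1); y_{n+1} = y_n + h·k2.
t=0.200000, y=0.400000:
  k1 = f(0.200000, 0.400000) = 2.530000
  k2 = f(0.275000, 0.589750) = 2.342195
  y ← 0.400000 + 0.15·2.342195 = 0.751329
y(0.35) ≈ 0.7513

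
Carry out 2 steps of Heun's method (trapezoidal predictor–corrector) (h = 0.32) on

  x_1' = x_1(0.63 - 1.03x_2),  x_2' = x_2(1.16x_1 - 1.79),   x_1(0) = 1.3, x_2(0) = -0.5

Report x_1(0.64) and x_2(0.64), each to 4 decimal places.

Heun on (x_1,x_2): k1 = f(s_n, state_n); k2 = f(s_n + h, state_n + h·k1); state_{n+1} = state_n + (h/2)·(k1 + k2).
0.000000: (1.300000, -0.500000)
  k1 = (1.488500, 0.141000)
  predictor → (1.776320, -0.454880)
  k2 = (1.951334, -0.123059)
  → (1.850374, -0.497129)
0.320000: (1.850374, -0.497129)
  k1 = (2.113207, -0.177193)
  predictor → (2.526600, -0.553831)
  k2 = (3.033047, -0.631842)
  → (2.673774, -0.626575)
(x_1(0.64), x_2(0.64)) ≈ (2.6738, -0.6266)

2.6738, -0.6266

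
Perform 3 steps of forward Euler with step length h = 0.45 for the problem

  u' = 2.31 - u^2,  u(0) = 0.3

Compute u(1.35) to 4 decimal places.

Euler: u_{n+1} = u_n + h·f(t_n, u_n).
t=0.000000, u=0.300000: f=2.220000 → u ← 0.300000 + 0.45·2.220000 = 1.299000
t=0.450000, u=1.299000: f=0.622599 → u ← 1.299000 + 0.45·0.622599 = 1.579170
t=0.900000, u=1.579170: f=-0.183776 → u ← 1.579170 + 0.45·(-0.183776) = 1.496470
u(1.35) ≈ 1.4965

1.4965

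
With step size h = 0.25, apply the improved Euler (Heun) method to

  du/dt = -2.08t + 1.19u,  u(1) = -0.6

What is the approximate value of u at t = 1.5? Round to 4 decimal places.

Heun: k1 = f(t_n, u_n); k2 = f(t_n + h, u_n + h·k1); u_{n+1} = u_n + (h/2)·(k1 + k2).
t=1.000000, u=-0.600000:
  k1 = f(1.000000, -0.600000) = -2.794000
  k2 = f(1.250000, -1.298500) = -4.145215
  u ← -0.600000 + (0.25/2)·(-2.794000 + (-4.145215)) = -1.467402
t=1.250000, u=-1.467402:
  k1 = f(1.250000, -1.467402) = -4.346208
  k2 = f(1.500000, -2.553954) = -6.159205
  u ← -1.467402 + (0.25/2)·(-4.346208 + (-6.159205)) = -2.780579
u(1.5) ≈ -2.7806

-2.7806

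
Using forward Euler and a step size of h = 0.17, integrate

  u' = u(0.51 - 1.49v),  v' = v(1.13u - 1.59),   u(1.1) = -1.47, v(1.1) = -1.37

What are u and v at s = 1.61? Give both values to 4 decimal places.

-2.9764, -0.0452

Euler on (u,v): u_{n+1} = u_n + h·u', v_{n+1} = v_n + h·v'.
1.100000: (-1.470000, -1.370000); f=(-3.750411, 4.454007) → (-2.107570, -0.612819)
1.270000: (-2.107570, -0.612819); f=(-2.999283, 2.433843) → (-2.617448, -0.199066)
1.440000: (-2.617448, -0.199066); f=(-2.111253, 0.905293) → (-2.976361, -0.045166)
(u(1.61), v(1.61)) ≈ (-2.9764, -0.0452)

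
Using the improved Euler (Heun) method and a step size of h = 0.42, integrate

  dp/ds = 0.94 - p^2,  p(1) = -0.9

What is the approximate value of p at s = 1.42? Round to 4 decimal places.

-0.8254

Heun: k1 = f(s_n, p_n); k2 = f(s_n + h, p_n + h·k1); p_{n+1} = p_n + (h/2)·(k1 + k2).
s=1.000000, p=-0.900000:
  k1 = f(1.000000, -0.900000) = 0.130000
  k2 = f(1.420000, -0.845400) = 0.225299
  p ← -0.900000 + (0.42/2)·(0.130000 + 0.225299) = -0.825387
p(1.42) ≈ -0.8254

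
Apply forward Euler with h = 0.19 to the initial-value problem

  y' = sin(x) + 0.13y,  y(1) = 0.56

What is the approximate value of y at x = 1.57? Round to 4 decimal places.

1.1377

Euler: y_{n+1} = y_n + h·f(x_n, y_n).
x=1.000000, y=0.560000: f=0.914271 → y ← 0.560000 + 0.19·0.914271 = 0.733711
x=1.190000, y=0.733711: f=1.023751 → y ← 0.733711 + 0.19·1.023751 = 0.928224
x=1.380000, y=0.928224: f=1.102523 → y ← 0.928224 + 0.19·1.102523 = 1.137704
y(1.57) ≈ 1.1377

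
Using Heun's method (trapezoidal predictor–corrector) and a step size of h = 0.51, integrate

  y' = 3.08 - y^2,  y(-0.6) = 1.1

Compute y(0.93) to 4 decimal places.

1.4815

Heun: k1 = f(t_n, y_n); k2 = f(t_n + h, y_n + h·k1); y_{n+1} = y_n + (h/2)·(k1 + k2).
t=-0.600000, y=1.100000:
  k1 = f(-0.600000, 1.100000) = 1.870000
  k2 = f(-0.090000, 2.053700) = -1.137684
  y ← 1.100000 + (0.51/2)·(1.870000 + (-1.137684)) = 1.286741
t=-0.090000, y=1.286741:
  k1 = f(-0.090000, 1.286741) = 1.424298
  k2 = f(0.420000, 2.013133) = -0.972704
  y ← 1.286741 + (0.51/2)·(1.424298 + (-0.972704)) = 1.401897
t=0.420000, y=1.401897:
  k1 = f(0.420000, 1.401897) = 1.114684
  k2 = f(0.930000, 1.970386) = -0.802422
  y ← 1.401897 + (0.51/2)·(1.114684 + (-0.802422)) = 1.481524
y(0.93) ≈ 1.4815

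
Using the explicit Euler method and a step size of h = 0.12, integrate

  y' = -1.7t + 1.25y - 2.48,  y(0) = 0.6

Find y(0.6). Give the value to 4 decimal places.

Euler: y_{n+1} = y_n + h·f(t_n, y_n).
t=0.000000, y=0.600000: f=-1.730000 → y ← 0.600000 + 0.12·(-1.730000) = 0.392400
t=0.120000, y=0.392400: f=-2.193500 → y ← 0.392400 + 0.12·(-2.193500) = 0.129180
t=0.240000, y=0.129180: f=-2.726525 → y ← 0.129180 + 0.12·(-2.726525) = -0.198003
t=0.360000, y=-0.198003: f=-3.339504 → y ← -0.198003 + 0.12·(-3.339504) = -0.598743
t=0.480000, y=-0.598743: f=-4.044429 → y ← -0.598743 + 0.12·(-4.044429) = -1.084075
y(0.6) ≈ -1.0841

-1.0841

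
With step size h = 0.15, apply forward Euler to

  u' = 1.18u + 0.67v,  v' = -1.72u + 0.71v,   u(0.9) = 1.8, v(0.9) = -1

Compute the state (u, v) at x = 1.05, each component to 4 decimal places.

Euler on (u,v): u_{n+1} = u_n + h·u', v_{n+1} = v_n + h·v'.
0.900000: (1.800000, -1.000000); f=(1.454000, -3.806000) → (2.018100, -1.570900)
(u(1.05), v(1.05)) ≈ (2.0181, -1.5709)

2.0181, -1.5709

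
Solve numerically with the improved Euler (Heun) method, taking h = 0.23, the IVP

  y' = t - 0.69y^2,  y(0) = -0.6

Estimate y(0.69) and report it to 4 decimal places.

-0.5475

Heun: k1 = f(t_n, y_n); k2 = f(t_n + h, y_n + h·k1); y_{n+1} = y_n + (h/2)·(k1 + k2).
t=0.000000, y=-0.600000:
  k1 = f(0.000000, -0.600000) = -0.248400
  k2 = f(0.230000, -0.657132) = -0.067958
  y ← -0.600000 + (0.23/2)·(-0.248400 + (-0.067958)) = -0.636381
t=0.230000, y=-0.636381:
  k1 = f(0.230000, -0.636381) = -0.049437
  k2 = f(0.460000, -0.647752) = 0.170488
  y ← -0.636381 + (0.23/2)·(-0.049437 + 0.170488) = -0.622460
t=0.460000, y=-0.622460:
  k1 = f(0.460000, -0.622460) = 0.192655
  k2 = f(0.690000, -0.578150) = 0.459363
  y ← -0.622460 + (0.23/2)·(0.192655 + 0.459363) = -0.547478
y(0.69) ≈ -0.5475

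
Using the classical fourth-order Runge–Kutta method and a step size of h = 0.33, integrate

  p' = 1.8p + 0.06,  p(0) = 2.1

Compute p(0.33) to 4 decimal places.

3.8291

RK4: k1 = f(x_n, p_n); k2 = f(x_n + h/2, p_n + (h/2)·k1); k3 = f(x_n + h/2, p_n + (h/2)·k2); k4 = f(x_n + h, p_n + h·k3); p_{n+1} = p_n + (h/6)·(k1 + 2k2 + 2k3 + k4).
x=0.000000, p=2.100000:
  k1 = f(0.000000, 2.100000) = 3.840000
  k2 = f(0.165000, 2.733600) = 4.980480
  k3 = f(0.165000, 2.921779) = 5.319203
  k4 = f(0.330000, 3.855337) = 6.999606
  p ← 2.100000 + (0.33/6)·(k1 + 2k2 + 2k3 + k4) = 3.829143
p(0.33) ≈ 3.8291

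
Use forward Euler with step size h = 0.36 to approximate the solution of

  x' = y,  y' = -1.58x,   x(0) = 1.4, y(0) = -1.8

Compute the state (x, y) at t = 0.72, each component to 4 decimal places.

Euler on (x,y): x_{n+1} = x_n + h·x', y_{n+1} = y_n + h·y'.
0.000000: (1.400000, -1.800000); f=(-1.800000, -2.212000) → (0.752000, -2.596320)
0.360000: (0.752000, -2.596320); f=(-2.596320, -1.188160) → (-0.182675, -3.024058)
(x(0.72), y(0.72)) ≈ (-0.1827, -3.0241)

-0.1827, -3.0241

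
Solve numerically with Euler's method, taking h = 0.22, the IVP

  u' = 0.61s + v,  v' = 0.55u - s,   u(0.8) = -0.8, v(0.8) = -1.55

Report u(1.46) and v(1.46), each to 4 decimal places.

Euler on (u,v): u_{n+1} = u_n + h·u', v_{n+1} = v_n + h·v'.
0.800000: (-0.800000, -1.550000); f=(-1.062000, -1.240000) → (-1.033640, -1.822800)
1.020000: (-1.033640, -1.822800); f=(-1.200600, -1.588502) → (-1.297772, -2.172270)
1.240000: (-1.297772, -2.172270); f=(-1.415870, -1.953775) → (-1.609263, -2.602101)
(u(1.46), v(1.46)) ≈ (-1.6093, -2.6021)

-1.6093, -2.6021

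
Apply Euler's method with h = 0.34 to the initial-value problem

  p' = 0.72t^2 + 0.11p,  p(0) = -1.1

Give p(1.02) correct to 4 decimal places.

Euler: p_{n+1} = p_n + h·f(t_n, p_n).
t=0.000000, p=-1.100000: f=-0.121000 → p ← -1.100000 + 0.34·(-0.121000) = -1.141140
t=0.340000, p=-1.141140: f=-0.042293 → p ← -1.141140 + 0.34·(-0.042293) = -1.155520
t=0.680000, p=-1.155520: f=0.205821 → p ← -1.155520 + 0.34·0.205821 = -1.085541
p(1.02) ≈ -1.0855

-1.0855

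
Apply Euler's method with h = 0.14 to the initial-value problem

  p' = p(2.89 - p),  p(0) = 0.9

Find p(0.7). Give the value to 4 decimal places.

2.2532

Euler: p_{n+1} = p_n + h·f(t_n, p_n).
t=0.000000, p=0.900000: f=1.791000 → p ← 0.900000 + 0.14·1.791000 = 1.150740
t=0.140000, p=1.150740: f=2.001436 → p ← 1.150740 + 0.14·2.001436 = 1.430941
t=0.280000, p=1.430941: f=2.087827 → p ← 1.430941 + 0.14·2.087827 = 1.723237
t=0.420000, p=1.723237: f=2.010609 → p ← 1.723237 + 0.14·2.010609 = 2.004722
t=0.560000, p=2.004722: f=1.774736 → p ← 2.004722 + 0.14·1.774736 = 2.253185
p(0.7) ≈ 2.2532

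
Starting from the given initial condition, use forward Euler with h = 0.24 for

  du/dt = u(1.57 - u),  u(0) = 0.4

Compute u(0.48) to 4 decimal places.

0.6424

Euler: u_{n+1} = u_n + h·f(t_n, u_n).
t=0.000000, u=0.400000: f=0.468000 → u ← 0.400000 + 0.24·0.468000 = 0.512320
t=0.240000, u=0.512320: f=0.541871 → u ← 0.512320 + 0.24·0.541871 = 0.642369
u(0.48) ≈ 0.6424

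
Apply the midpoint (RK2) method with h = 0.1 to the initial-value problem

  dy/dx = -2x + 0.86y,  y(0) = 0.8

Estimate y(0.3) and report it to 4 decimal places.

Midpoint: k1 = f(x_n, y_n); k2 = f(x_n + h/2, y_n + (h/2)·k1); y_{n+1} = y_n + h·k2.
x=0.000000, y=0.800000:
  k1 = f(0.000000, 0.800000) = 0.688000
  k2 = f(0.050000, 0.834400) = 0.617584
  y ← 0.800000 + 0.1·0.617584 = 0.861758
x=0.100000, y=0.861758:
  k1 = f(0.100000, 0.861758) = 0.541112
  k2 = f(0.150000, 0.888814) = 0.464380
  y ← 0.861758 + 0.1·0.464380 = 0.908196
x=0.200000, y=0.908196:
  k1 = f(0.200000, 0.908196) = 0.381049
  k2 = f(0.250000, 0.927249) = 0.297434
  y ← 0.908196 + 0.1·0.297434 = 0.937940
y(0.3) ≈ 0.9379

0.9379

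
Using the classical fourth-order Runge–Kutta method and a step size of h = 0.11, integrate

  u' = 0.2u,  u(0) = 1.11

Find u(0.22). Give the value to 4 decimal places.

RK4: k1 = f(t_n, u_n); k2 = f(t_n + h/2, u_n + (h/2)·k1); k3 = f(t_n + h/2, u_n + (h/2)·k2); k4 = f(t_n + h, u_n + h·k3); u_{n+1} = u_n + (h/6)·(k1 + 2k2 + 2k3 + k4).
t=0.000000, u=1.110000:
  k1 = f(0.000000, 1.110000) = 0.222000
  k2 = f(0.055000, 1.122210) = 0.224442
  k3 = f(0.055000, 1.122344) = 0.224469
  k4 = f(0.110000, 1.134692) = 0.226938
  u ← 1.110000 + (0.11/6)·(k1 + 2k2 + 2k3 + k4) = 1.134691
t=0.110000, u=1.134691:
  k1 = f(0.110000, 1.134691) = 0.226938
  k2 = f(0.165000, 1.147172) = 0.229434
  k3 = f(0.165000, 1.147309) = 0.229462
  k4 = f(0.220000, 1.159931) = 0.231986
  u ← 1.134691 + (0.11/6)·(k1 + 2k2 + 2k3 + k4) = 1.159930
u(0.22) ≈ 1.1599

1.1599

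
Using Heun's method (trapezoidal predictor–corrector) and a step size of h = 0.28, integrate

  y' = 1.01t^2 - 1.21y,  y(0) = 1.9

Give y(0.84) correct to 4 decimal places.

0.8770

Heun: k1 = f(t_n, y_n); k2 = f(t_n + h, y_n + h·k1); y_{n+1} = y_n + (h/2)·(k1 + k2).
t=0.000000, y=1.900000:
  k1 = f(0.000000, 1.900000) = -2.299000
  k2 = f(0.280000, 1.256280) = -1.440915
  y ← 1.900000 + (0.28/2)·(-2.299000 + (-1.440915)) = 1.376412
t=0.280000, y=1.376412:
  k1 = f(0.280000, 1.376412) = -1.586274
  k2 = f(0.560000, 0.932255) = -0.811293
  y ← 1.376412 + (0.28/2)·(-1.586274 + (-0.811293)) = 1.040753
t=0.560000, y=1.040753:
  k1 = f(0.560000, 1.040753) = -0.942575
  k2 = f(0.840000, 0.776832) = -0.227310
  y ← 1.040753 + (0.28/2)·(-0.942575 + (-0.227310)) = 0.876969
y(0.84) ≈ 0.8770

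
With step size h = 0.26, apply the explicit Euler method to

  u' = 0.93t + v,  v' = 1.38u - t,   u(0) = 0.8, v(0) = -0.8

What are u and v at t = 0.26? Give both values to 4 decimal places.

0.5920, -0.5130

Euler on (u,v): u_{n+1} = u_n + h·u', v_{n+1} = v_n + h·v'.
0.000000: (0.800000, -0.800000); f=(-0.800000, 1.104000) → (0.592000, -0.512960)
(u(0.26), v(0.26)) ≈ (0.5920, -0.5130)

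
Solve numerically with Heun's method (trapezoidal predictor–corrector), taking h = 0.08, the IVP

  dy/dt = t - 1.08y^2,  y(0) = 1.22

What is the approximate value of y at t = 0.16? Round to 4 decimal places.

1.0202

Heun: k1 = f(t_n, y_n); k2 = f(t_n + h, y_n + h·k1); y_{n+1} = y_n + (h/2)·(k1 + k2).
t=0.000000, y=1.220000:
  k1 = f(0.000000, 1.220000) = -1.607472
  k2 = f(0.080000, 1.091402) = -1.206452
  y ← 1.220000 + (0.08/2)·(-1.607472 + (-1.206452)) = 1.107443
t=0.080000, y=1.107443:
  k1 = f(0.080000, 1.107443) = -1.244545
  k2 = f(0.160000, 1.007879) = -0.937087
  y ← 1.107443 + (0.08/2)·(-1.244545 + (-0.937087)) = 1.020178
y(0.16) ≈ 1.0202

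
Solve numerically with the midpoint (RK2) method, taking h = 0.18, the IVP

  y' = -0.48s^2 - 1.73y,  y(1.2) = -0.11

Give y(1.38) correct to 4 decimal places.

Midpoint: k1 = f(s_n, y_n); k2 = f(s_n + h/2, y_n + (h/2)·k1); y_{n+1} = y_n + h·k2.
s=1.200000, y=-0.110000:
  k1 = f(1.200000, -0.110000) = -0.500900
  k2 = f(1.290000, -0.155081) = -0.530478
  y ← -0.110000 + 0.18·(-0.530478) = -0.205486
y(1.38) ≈ -0.2055

-0.2055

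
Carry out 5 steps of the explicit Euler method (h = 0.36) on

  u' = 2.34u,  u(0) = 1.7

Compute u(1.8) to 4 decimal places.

36.0885

Euler: u_{n+1} = u_n + h·f(t_n, u_n).
t=0.000000, u=1.700000: f=3.978000 → u ← 1.700000 + 0.36·3.978000 = 3.132080
t=0.360000, u=3.132080: f=7.329067 → u ← 3.132080 + 0.36·7.329067 = 5.770544
t=0.720000, u=5.770544: f=13.503073 → u ← 5.770544 + 0.36·13.503073 = 10.631651
t=1.080000, u=10.631651: f=24.878062 → u ← 10.631651 + 0.36·24.878062 = 19.587753
t=1.440000, u=19.587753: f=45.835342 → u ← 19.587753 + 0.36·45.835342 = 36.088476
u(1.8) ≈ 36.0885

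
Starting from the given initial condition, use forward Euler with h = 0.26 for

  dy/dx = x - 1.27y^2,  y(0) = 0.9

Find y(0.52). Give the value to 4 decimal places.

Euler: y_{n+1} = y_n + h·f(x_n, y_n).
x=0.000000, y=0.900000: f=-1.028700 → y ← 0.900000 + 0.26·(-1.028700) = 0.632538
x=0.260000, y=0.632538: f=-0.248132 → y ← 0.632538 + 0.26·(-0.248132) = 0.568024
y(0.52) ≈ 0.5680

0.5680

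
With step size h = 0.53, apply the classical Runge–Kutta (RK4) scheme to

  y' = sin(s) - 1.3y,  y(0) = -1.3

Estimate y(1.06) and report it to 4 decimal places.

0.0047

RK4: k1 = f(s_n, y_n); k2 = f(s_n + h/2, y_n + (h/2)·k1); k3 = f(s_n + h/2, y_n + (h/2)·k2); k4 = f(s_n + h, y_n + h·k3); y_{n+1} = y_n + (h/6)·(k1 + 2k2 + 2k3 + k4).
s=0.000000, y=-1.300000:
  k1 = f(0.000000, -1.300000) = 1.690000
  k2 = f(0.265000, -0.852150) = 1.369704
  k3 = f(0.265000, -0.937028) = 1.480046
  k4 = f(0.530000, -0.515576) = 1.175782
  y ← -1.300000 + (0.53/6)·(k1 + 2k2 + 2k3 + k4) = -0.543400
s=0.530000, y=-0.543400:
  k1 = f(0.530000, -0.543400) = 1.211953
  k2 = f(0.795000, -0.222232) = 1.002766
  k3 = f(0.795000, -0.277667) = 1.074831
  k4 = f(1.060000, 0.026260) = 0.838217
  y ← -0.543400 + (0.53/6)·(k1 + 2k2 + 2k3 + k4) = 0.004740
y(1.06) ≈ 0.0047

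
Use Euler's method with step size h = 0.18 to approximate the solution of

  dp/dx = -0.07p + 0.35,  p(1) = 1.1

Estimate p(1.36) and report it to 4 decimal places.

1.1977

Euler: p_{n+1} = p_n + h·f(x_n, p_n).
x=1.000000, p=1.100000: f=0.273000 → p ← 1.100000 + 0.18·0.273000 = 1.149140
x=1.180000, p=1.149140: f=0.269560 → p ← 1.149140 + 0.18·0.269560 = 1.197661
p(1.36) ≈ 1.1977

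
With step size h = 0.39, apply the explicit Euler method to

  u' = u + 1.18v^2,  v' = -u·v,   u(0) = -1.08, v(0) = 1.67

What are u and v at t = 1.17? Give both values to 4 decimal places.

6.2339, 0.2756

Euler on (u,v): u_{n+1} = u_n + h·u', v_{n+1} = v_n + h·v'.
0.000000: (-1.080000, 1.670000); f=(2.210902, 1.803600) → (-0.217748, 2.373404)
0.390000: (-0.217748, 2.373404); f=(6.429247, 0.516804) → (2.289658, 2.574958)
0.780000: (2.289658, 2.574958); f=(10.113539, -5.895773) → (6.233938, 0.275606)
(u(1.17), v(1.17)) ≈ (6.2339, 0.2756)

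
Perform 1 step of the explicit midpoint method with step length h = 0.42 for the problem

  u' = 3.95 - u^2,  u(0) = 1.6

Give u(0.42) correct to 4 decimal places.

1.7557

Midpoint: k1 = f(t_n, u_n); k2 = f(t_n + h/2, u_n + (h/2)·k1); u_{n+1} = u_n + h·k2.
t=0.000000, u=1.600000:
  k1 = f(0.000000, 1.600000) = 1.390000
  k2 = f(0.210000, 1.891900) = 0.370714
  u ← 1.600000 + 0.42·0.370714 = 1.755700
u(0.42) ≈ 1.7557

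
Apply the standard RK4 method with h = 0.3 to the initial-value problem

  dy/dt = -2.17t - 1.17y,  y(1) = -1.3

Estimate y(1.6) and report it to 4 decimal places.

RK4: k1 = f(t_n, y_n); k2 = f(t_n + h/2, y_n + (h/2)·k1); k3 = f(t_n + h/2, y_n + (h/2)·k2); k4 = f(t_n + h, y_n + h·k3); y_{n+1} = y_n + (h/6)·(k1 + 2k2 + 2k3 + k4).
t=1.000000, y=-1.300000:
  k1 = f(1.000000, -1.300000) = -0.649000
  k2 = f(1.150000, -1.397350) = -0.860600
  k3 = f(1.150000, -1.429090) = -0.823465
  k4 = f(1.300000, -1.547039) = -1.010964
  y ← -1.300000 + (0.3/6)·(k1 + 2k2 + 2k3 + k4) = -1.551405
t=1.300000, y=-1.551405:
  k1 = f(1.300000, -1.551405) = -1.005856
  k2 = f(1.450000, -1.702283) = -1.154829
  k3 = f(1.450000, -1.724629) = -1.128684
  k4 = f(1.600000, -1.890010) = -1.260688
  y ← -1.551405 + (0.3/6)·(k1 + 2k2 + 2k3 + k4) = -1.893083
y(1.6) ≈ -1.8931

-1.8931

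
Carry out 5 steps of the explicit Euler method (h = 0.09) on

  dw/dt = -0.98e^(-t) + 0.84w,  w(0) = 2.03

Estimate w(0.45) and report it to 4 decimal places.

2.4849

Euler: w_{n+1} = w_n + h·f(t_n, w_n).
t=0.000000, w=2.030000: f=0.725200 → w ← 2.030000 + 0.09·0.725200 = 2.095268
t=0.090000, w=2.095268: f=0.864373 → w ← 2.095268 + 0.09·0.864373 = 2.173062
t=0.180000, w=2.173062: f=1.006807 → w ← 2.173062 + 0.09·1.006807 = 2.263674
t=0.270000, w=2.263674: f=1.153374 → w ← 2.263674 + 0.09·1.153374 = 2.367478
t=0.360000, w=2.367478: f=1.304959 → w ← 2.367478 + 0.09·1.304959 = 2.484924
w(0.45) ≈ 2.4849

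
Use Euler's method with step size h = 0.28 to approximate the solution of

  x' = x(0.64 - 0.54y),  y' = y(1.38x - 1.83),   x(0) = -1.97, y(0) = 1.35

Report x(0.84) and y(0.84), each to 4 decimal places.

Euler on (x,y): x_{n+1} = x_n + h·x', y_{n+1} = y_n + h·y'.
0.000000: (-1.970000, 1.350000); f=(0.175330, -6.140610) → (-1.920908, -0.369371)
0.280000: (-1.920908, -0.369371); f=(-1.612526, 1.655096) → (-2.372415, 0.094056)
0.560000: (-2.372415, 0.094056); f=(-1.397850, -0.480056) → (-2.763813, -0.040360)
(x(0.84), y(0.84)) ≈ (-2.7638, -0.0404)

-2.7638, -0.0404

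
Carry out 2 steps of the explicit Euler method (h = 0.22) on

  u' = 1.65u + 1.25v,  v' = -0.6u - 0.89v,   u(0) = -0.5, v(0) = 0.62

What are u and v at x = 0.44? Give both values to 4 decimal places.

-0.5412, 0.5215

Euler on (u,v): u_{n+1} = u_n + h·u', v_{n+1} = v_n + h·v'.
0.000000: (-0.500000, 0.620000); f=(-0.050000, -0.251800) → (-0.511000, 0.564604)
0.220000: (-0.511000, 0.564604); f=(-0.137395, -0.195898) → (-0.541227, 0.521507)
(u(0.44), v(0.44)) ≈ (-0.5412, 0.5215)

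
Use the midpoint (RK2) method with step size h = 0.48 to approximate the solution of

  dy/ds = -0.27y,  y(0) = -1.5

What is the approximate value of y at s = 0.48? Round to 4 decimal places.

Midpoint: k1 = f(s_n, y_n); k2 = f(s_n + h/2, y_n + (h/2)·k1); y_{n+1} = y_n + h·k2.
s=0.000000, y=-1.500000:
  k1 = f(0.000000, -1.500000) = 0.405000
  k2 = f(0.240000, -1.402800) = 0.378756
  y ← -1.500000 + 0.48·0.378756 = -1.318197
y(0.48) ≈ -1.3182

-1.3182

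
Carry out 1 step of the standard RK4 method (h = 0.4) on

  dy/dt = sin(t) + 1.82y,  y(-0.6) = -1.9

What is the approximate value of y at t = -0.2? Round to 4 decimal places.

-4.1715

RK4: k1 = f(t_n, y_n); k2 = f(t_n + h/2, y_n + (h/2)·k1); k3 = f(t_n + h/2, y_n + (h/2)·k2); k4 = f(t_n + h, y_n + h·k3); y_{n+1} = y_n + (h/6)·(k1 + 2k2 + 2k3 + k4).
t=-0.600000, y=-1.900000:
  k1 = f(-0.600000, -1.900000) = -4.022642
  k2 = f(-0.400000, -2.704528) = -5.311660
  k3 = f(-0.400000, -2.962332) = -5.780863
  k4 = f(-0.200000, -4.212345) = -7.865137
  y ← -1.900000 + (0.4/6)·(k1 + 2k2 + 2k3 + k4) = -4.171522
y(-0.2) ≈ -4.1715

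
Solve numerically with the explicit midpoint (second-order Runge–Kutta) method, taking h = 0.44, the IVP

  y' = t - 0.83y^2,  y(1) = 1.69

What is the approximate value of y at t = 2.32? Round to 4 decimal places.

Midpoint: k1 = f(t_n, y_n); k2 = f(t_n + h/2, y_n + (h/2)·k1); y_{n+1} = y_n + h·k2.
t=1.000000, y=1.690000:
  k1 = f(1.000000, 1.690000) = -1.370563
  k2 = f(1.220000, 1.388476) = -0.380129
  y ← 1.690000 + 0.44·(-0.380129) = 1.522743
t=1.440000, y=1.522743:
  k1 = f(1.440000, 1.522743) = -0.484560
  k2 = f(1.660000, 1.416140) = -0.004526
  y ← 1.522743 + 0.44·(-0.004526) = 1.520752
t=1.880000, y=1.520752:
  k1 = f(1.880000, 1.520752) = -0.039530
  k2 = f(2.100000, 1.512055) = 0.202361
  y ← 1.520752 + 0.44·0.202361 = 1.609791
y(2.32) ≈ 1.6098

1.6098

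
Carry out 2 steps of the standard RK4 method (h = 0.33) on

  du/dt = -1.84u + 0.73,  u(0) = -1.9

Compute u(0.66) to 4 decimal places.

-0.2867

RK4: k1 = f(t_n, u_n); k2 = f(t_n + h/2, u_n + (h/2)·k1); k3 = f(t_n + h/2, u_n + (h/2)·k2); k4 = f(t_n + h, u_n + h·k3); u_{n+1} = u_n + (h/6)·(k1 + 2k2 + 2k3 + k4).
t=0.000000, u=-1.900000:
  k1 = f(0.000000, -1.900000) = 4.226000
  k2 = f(0.165000, -1.202710) = 2.942986
  k3 = f(0.165000, -1.414407) = 3.332509
  k4 = f(0.330000, -0.800272) = 2.202500
  u ← -1.900000 + (0.33/6)·(k1 + 2k2 + 2k3 + k4) = -0.856128
t=0.330000, u=-0.856128:
  k1 = f(0.330000, -0.856128) = 2.305275
  k2 = f(0.495000, -0.475758) = 1.605394
  k3 = f(0.495000, -0.591238) = 1.817878
  k4 = f(0.660000, -0.256228) = 1.201460
  u ← -0.856128 + (0.33/6)·(k1 + 2k2 + 2k3 + k4) = -0.286698
u(0.66) ≈ -0.2867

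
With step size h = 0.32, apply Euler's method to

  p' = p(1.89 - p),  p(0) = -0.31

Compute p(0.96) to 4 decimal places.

Euler: p_{n+1} = p_n + h·f(x_n, p_n).
x=0.000000, p=-0.310000: f=-0.682000 → p ← -0.310000 + 0.32·(-0.682000) = -0.528240
x=0.320000, p=-0.528240: f=-1.277411 → p ← -0.528240 + 0.32·(-1.277411) = -0.937012
x=0.640000, p=-0.937012: f=-2.648942 → p ← -0.937012 + 0.32·(-2.648942) = -1.784673
p(0.96) ≈ -1.7847

-1.7847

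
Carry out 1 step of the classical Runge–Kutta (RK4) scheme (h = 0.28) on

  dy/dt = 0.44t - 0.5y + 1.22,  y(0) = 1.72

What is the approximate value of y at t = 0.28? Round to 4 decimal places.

1.8305

RK4: k1 = f(t_n, y_n); k2 = f(t_n + h/2, y_n + (h/2)·k1); k3 = f(t_n + h/2, y_n + (h/2)·k2); k4 = f(t_n + h, y_n + h·k3); y_{n+1} = y_n + (h/6)·(k1 + 2k2 + 2k3 + k4).
t=0.000000, y=1.720000:
  k1 = f(0.000000, 1.720000) = 0.360000
  k2 = f(0.140000, 1.770400) = 0.396400
  k3 = f(0.140000, 1.775496) = 0.393852
  k4 = f(0.280000, 1.830279) = 0.428061
  y ← 1.720000 + (0.28/6)·(k1 + 2k2 + 2k3 + k4) = 1.830533
y(0.28) ≈ 1.8305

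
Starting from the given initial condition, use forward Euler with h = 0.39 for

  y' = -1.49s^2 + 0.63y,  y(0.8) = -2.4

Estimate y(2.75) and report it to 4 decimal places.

Euler: y_{n+1} = y_n + h·f(s_n, y_n).
s=0.800000, y=-2.400000: f=-2.465600 → y ← -2.400000 + 0.39·(-2.465600) = -3.361584
s=1.190000, y=-3.361584: f=-4.227787 → y ← -3.361584 + 0.39·(-4.227787) = -5.010421
s=1.580000, y=-5.010421: f=-6.876201 → y ← -5.010421 + 0.39·(-6.876201) = -7.692139
s=1.970000, y=-7.692139: f=-10.628589 → y ← -7.692139 + 0.39·(-10.628589) = -11.837289
s=2.360000, y=-11.837289: f=-15.756196 → y ← -11.837289 + 0.39·(-15.756196) = -17.982205
y(2.75) ≈ -17.9822

-17.9822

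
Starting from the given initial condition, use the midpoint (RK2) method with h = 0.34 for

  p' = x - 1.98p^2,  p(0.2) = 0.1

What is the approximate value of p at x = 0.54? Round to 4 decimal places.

Midpoint: k1 = f(x_n, p_n); k2 = f(x_n + h/2, p_n + (h/2)·k1); p_{n+1} = p_n + h·k2.
x=0.200000, p=0.100000:
  k1 = f(0.200000, 0.100000) = 0.180200
  k2 = f(0.370000, 0.130634) = 0.336211
  p ← 0.100000 + 0.34·0.336211 = 0.214312
p(0.54) ≈ 0.2143

0.2143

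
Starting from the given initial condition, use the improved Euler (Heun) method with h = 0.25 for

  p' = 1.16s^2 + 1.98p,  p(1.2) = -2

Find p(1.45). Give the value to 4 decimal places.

-2.6180

Heun: k1 = f(s_n, p_n); k2 = f(s_n + h, p_n + h·k1); p_{n+1} = p_n + (h/2)·(k1 + k2).
s=1.200000, p=-2.000000:
  k1 = f(1.200000, -2.000000) = -2.289600
  k2 = f(1.450000, -2.572400) = -2.654452
  p ← -2.000000 + (0.25/2)·(-2.289600 + (-2.654452)) = -2.618006
p(1.45) ≈ -2.6180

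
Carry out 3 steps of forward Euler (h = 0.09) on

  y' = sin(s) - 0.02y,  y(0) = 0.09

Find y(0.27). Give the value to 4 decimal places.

0.1137

Euler: y_{n+1} = y_n + h·f(s_n, y_n).
s=0.000000, y=0.090000: f=-0.001800 → y ← 0.090000 + 0.09·(-0.001800) = 0.089838
s=0.090000, y=0.089838: f=0.088082 → y ← 0.089838 + 0.09·0.088082 = 0.097765
s=0.180000, y=0.097765: f=0.177074 → y ← 0.097765 + 0.09·0.177074 = 0.113702
y(0.27) ≈ 0.1137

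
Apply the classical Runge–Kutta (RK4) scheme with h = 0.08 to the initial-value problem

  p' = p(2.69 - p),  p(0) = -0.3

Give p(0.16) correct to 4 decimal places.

-0.4908

RK4: k1 = f(t_n, p_n); k2 = f(t_n + h/2, p_n + (h/2)·k1); k3 = f(t_n + h/2, p_n + (h/2)·k2); k4 = f(t_n + h, p_n + h·k3); p_{n+1} = p_n + (h/6)·(k1 + 2k2 + 2k3 + k4).
t=0.000000, p=-0.300000:
  k1 = f(0.000000, -0.300000) = -0.897000
  k2 = f(0.040000, -0.335880) = -1.016333
  k3 = f(0.040000, -0.340653) = -1.032402
  k4 = f(0.080000, -0.382592) = -1.175550
  p ← -0.300000 + (0.08/6)·(k1 + 2k2 + 2k3 + k4) = -0.382267
t=0.080000, p=-0.382267:
  k1 = f(0.080000, -0.382267) = -1.174426
  k2 = f(0.120000, -0.429244) = -1.338917
  k3 = f(0.120000, -0.435824) = -1.362308
  k4 = f(0.160000, -0.491252) = -1.562795
  p ← -0.382267 + (0.08/6)·(k1 + 2k2 + 2k3 + k4) = -0.490796
p(0.16) ≈ -0.4908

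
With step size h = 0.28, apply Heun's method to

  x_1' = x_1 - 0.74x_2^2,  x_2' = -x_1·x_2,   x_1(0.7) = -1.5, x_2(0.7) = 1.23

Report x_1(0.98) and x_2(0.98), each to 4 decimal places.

-2.4955, 2.0344

Heun on (x_1,x_2): k1 = f(x_n, state_n); k2 = f(x_n + h, state_n + h·k1); state_{n+1} = state_n + (h/2)·(k1 + k2).
0.700000: (-1.500000, 1.230000)
  k1 = (-2.619546, 1.845000)
  predictor → (-2.233473, 1.746600)
  k2 = (-4.490925, 3.900984)
  → (-2.495466, 2.034438)
(x_1(0.98), x_2(0.98)) ≈ (-2.4955, 2.0344)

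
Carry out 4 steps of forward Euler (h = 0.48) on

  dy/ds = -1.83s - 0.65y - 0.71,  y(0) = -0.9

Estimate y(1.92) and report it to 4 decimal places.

-3.0939

Euler: y_{n+1} = y_n + h·f(s_n, y_n).
s=0.000000, y=-0.900000: f=-0.125000 → y ← -0.900000 + 0.48·(-0.125000) = -0.960000
s=0.480000, y=-0.960000: f=-0.964400 → y ← -0.960000 + 0.48·(-0.964400) = -1.422912
s=0.960000, y=-1.422912: f=-1.541907 → y ← -1.422912 + 0.48·(-1.541907) = -2.163027
s=1.440000, y=-2.163027: f=-1.939232 → y ← -2.163027 + 0.48·(-1.939232) = -3.093859
y(1.92) ≈ -3.0939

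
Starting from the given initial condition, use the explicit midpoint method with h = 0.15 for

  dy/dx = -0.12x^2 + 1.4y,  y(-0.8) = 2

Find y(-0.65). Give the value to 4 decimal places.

2.4534

Midpoint: k1 = f(x_n, y_n); k2 = f(x_n + h/2, y_n + (h/2)·k1); y_{n+1} = y_n + h·k2.
x=-0.800000, y=2.000000:
  k1 = f(-0.800000, 2.000000) = 2.723200
  k2 = f(-0.725000, 2.204240) = 3.022861
  y ← 2.000000 + 0.15·3.022861 = 2.453429
y(-0.65) ≈ 2.4534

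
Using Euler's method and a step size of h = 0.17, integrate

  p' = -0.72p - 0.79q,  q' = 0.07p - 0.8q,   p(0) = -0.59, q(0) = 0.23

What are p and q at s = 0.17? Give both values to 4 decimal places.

-0.5487, 0.1917

Euler on (p,q): p_{n+1} = p_n + h·p', q_{n+1} = q_n + h·q'.
0.000000: (-0.590000, 0.230000); f=(0.243100, -0.225300) → (-0.548673, 0.191699)
(p(0.17), q(0.17)) ≈ (-0.5487, 0.1917)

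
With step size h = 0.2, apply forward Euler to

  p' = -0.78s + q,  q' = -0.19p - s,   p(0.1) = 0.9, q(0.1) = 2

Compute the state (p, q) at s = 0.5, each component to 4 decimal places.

Euler on (p,q): p_{n+1} = p_n + h·p', q_{n+1} = q_n + h·q'.
0.100000: (0.900000, 2.000000); f=(1.922000, -0.271000) → (1.284400, 1.945800)
0.300000: (1.284400, 1.945800); f=(1.711800, -0.544036) → (1.626760, 1.836993)
(p(0.5), q(0.5)) ≈ (1.6268, 1.8370)

1.6268, 1.8370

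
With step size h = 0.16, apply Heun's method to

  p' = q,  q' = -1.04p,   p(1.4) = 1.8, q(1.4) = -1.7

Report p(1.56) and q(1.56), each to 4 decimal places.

Heun on (p,q): k1 = f(s_n, state_n); k2 = f(s_n + h, state_n + h·k1); state_{n+1} = state_n + (h/2)·(k1 + k2).
1.400000: (1.800000, -1.700000)
  k1 = (-1.700000, -1.872000)
  predictor → (1.528000, -1.999520)
  k2 = (-1.999520, -1.589120)
  → (1.504038, -1.976890)
(p(1.56), q(1.56)) ≈ (1.5040, -1.9769)

1.5040, -1.9769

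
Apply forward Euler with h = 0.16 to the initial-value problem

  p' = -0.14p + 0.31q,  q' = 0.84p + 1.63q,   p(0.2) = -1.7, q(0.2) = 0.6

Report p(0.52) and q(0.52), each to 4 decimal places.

Euler on (p,q): p_{n+1} = p_n + h·p', q_{n+1} = q_n + h·q'.
0.200000: (-1.700000, 0.600000); f=(0.424000, -0.450000) → (-1.632160, 0.528000)
0.360000: (-1.632160, 0.528000); f=(0.392182, -0.510374) → (-1.569411, 0.446340)
(p(0.52), q(0.52)) ≈ (-1.5694, 0.4463)

-1.5694, 0.4463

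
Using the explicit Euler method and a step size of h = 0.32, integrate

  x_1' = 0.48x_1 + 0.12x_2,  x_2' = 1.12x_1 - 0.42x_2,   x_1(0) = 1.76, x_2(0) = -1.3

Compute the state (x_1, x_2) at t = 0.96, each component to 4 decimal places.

Euler on (x_1,x_2): x_1_{n+1} = x_1_n + h·x_1', x_2_{n+1} = x_2_n + h·x_2'.
0.000000: (1.760000, -1.300000); f=(0.688800, 2.517200) → (1.980416, -0.494496)
0.320000: (1.980416, -0.494496); f=(0.891260, 2.425754) → (2.265619, 0.281745)
0.640000: (2.265619, 0.281745); f=(1.121307, 2.419161) → (2.624437, 1.055877)
(x_1(0.96), x_2(0.96)) ≈ (2.6244, 1.0559)

2.6244, 1.0559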